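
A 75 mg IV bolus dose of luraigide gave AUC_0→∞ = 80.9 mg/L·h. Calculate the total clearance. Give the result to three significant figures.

CL = 0.927 L/h

CL = Dose_iv / AUC_0→∞
   = 75 / 80.9 = 0.92707 L/h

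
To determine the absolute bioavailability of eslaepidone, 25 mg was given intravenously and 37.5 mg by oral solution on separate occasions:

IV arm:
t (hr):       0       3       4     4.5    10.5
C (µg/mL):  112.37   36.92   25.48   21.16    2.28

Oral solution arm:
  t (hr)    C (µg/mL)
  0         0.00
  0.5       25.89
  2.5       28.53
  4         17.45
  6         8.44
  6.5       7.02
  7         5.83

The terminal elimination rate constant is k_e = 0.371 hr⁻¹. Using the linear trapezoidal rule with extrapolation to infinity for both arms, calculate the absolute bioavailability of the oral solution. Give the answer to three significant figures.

Trapezoidal AUC_0→10.5 (IV):
  [0→3]: (112.37+36.92)/2 × 3 = 223.935
  [3→4]: (36.92+25.48)/2 × 1 = 31.2
  [4→4.5]: (25.48+21.16)/2 × 0.5 = 11.66
  [4.5→10.5]: (21.16+2.28)/2 × 6 = 70.32
  Sum = 337.115 µg/mL·hr
IV tail: 2.28/0.371 = 6.146; AUC_iv,0→∞ = 337.115 + 6.146 = 343.261 µg/mL·hr
Trapezoidal AUC_0→7 (oral solution):
  [0→0.5]: (0.00+25.89)/2 × 0.5 = 6.4725
  [0.5→2.5]: (25.89+28.53)/2 × 2 = 54.42
  [2.5→4]: (28.53+17.45)/2 × 1.5 = 34.485
  [4→6]: (17.45+8.44)/2 × 2 = 25.89
  [6→6.5]: (8.44+7.02)/2 × 0.5 = 3.865
  [6.5→7]: (7.02+5.83)/2 × 0.5 = 3.2125
  Sum = 128.345 µg/mL·hr
oral solution tail: 5.83/0.371 = 15.714; AUC_ev,0→∞ = 128.345 + 15.714 = 144.059 µg/mL·hr
F = (AUC_ev/D_ev)/(AUC_iv/D_iv) = (144.059/37.5)/(343.261/25) = 3.84157/13.73044 = 0.2798

F = 0.280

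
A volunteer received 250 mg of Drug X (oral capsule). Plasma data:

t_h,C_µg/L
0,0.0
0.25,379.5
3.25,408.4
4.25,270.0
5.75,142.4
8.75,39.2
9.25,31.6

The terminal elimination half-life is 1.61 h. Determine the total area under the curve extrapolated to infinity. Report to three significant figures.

AUC = 2240 µg/L·h

Trapezoidal AUC_0→9.25:
  [0→0.25]: (0.0+379.5)/2 × 0.25 = 47.4375
  [0.25→3.25]: (379.5+408.4)/2 × 3 = 1181.85
  [3.25→4.25]: (408.4+270.0)/2 × 1 = 339.2
  [4.25→5.75]: (270.0+142.4)/2 × 1.5 = 309.3
  [5.75→8.75]: (142.4+39.2)/2 × 3 = 272.4
  [8.75→9.25]: (39.2+31.6)/2 × 0.5 = 17.7
  Sum = 2167.8875 µg/L·h
k_e = ln2 / t½ = 0.693147 / 1.61 = 0.4305 h^-1
Extrapolated tail: C_last / k_e = 31.6 / 0.4305 = 73.403
AUC_0→∞ = 2167.8875 + 73.403 = 2241.2905 µg/L·h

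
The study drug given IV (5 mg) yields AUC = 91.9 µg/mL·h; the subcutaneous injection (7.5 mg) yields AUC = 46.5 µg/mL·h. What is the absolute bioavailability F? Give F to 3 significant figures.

F = 0.337

F = (AUC_ev / D_ev) / (AUC_iv / D_iv)
  = (46.5/7.5) / (91.9/5)
  = 6.2 / 18.38 = 0.3373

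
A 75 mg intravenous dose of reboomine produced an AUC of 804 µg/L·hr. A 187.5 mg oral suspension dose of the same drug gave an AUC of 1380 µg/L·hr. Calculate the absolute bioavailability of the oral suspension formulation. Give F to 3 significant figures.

F = 0.687

F = (AUC_ev / D_ev) / (AUC_iv / D_iv)
  = (1380/187.5) / (804/75)
  = 7.36 / 10.72 = 0.6866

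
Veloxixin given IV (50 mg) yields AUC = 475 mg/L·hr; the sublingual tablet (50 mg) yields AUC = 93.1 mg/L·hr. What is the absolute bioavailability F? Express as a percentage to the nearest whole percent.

F = (AUC_ev / D_ev) / (AUC_iv / D_iv)
  = (93.1/50) / (475/50)
  = 1.862 / 9.5 = 0.1960
  = 19.60%

F = 20%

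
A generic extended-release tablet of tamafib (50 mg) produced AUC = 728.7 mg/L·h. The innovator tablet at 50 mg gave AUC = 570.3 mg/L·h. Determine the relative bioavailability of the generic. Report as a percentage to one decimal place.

F_rel = 127.8%

F_rel = (AUC_test/D_test) / (AUC_ref/D_ref)
      = (728.7/50) / (570.3/50)
      = 14.574 / 11.406 = 1.2777 = 127.77%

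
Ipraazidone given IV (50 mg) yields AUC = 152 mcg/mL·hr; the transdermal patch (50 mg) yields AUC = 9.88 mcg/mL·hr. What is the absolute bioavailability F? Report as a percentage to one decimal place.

F = (AUC_ev / D_ev) / (AUC_iv / D_iv)
  = (9.88/50) / (152/50)
  = 0.1976 / 3.04 = 0.0650
  = 6.50%

F = 6.5%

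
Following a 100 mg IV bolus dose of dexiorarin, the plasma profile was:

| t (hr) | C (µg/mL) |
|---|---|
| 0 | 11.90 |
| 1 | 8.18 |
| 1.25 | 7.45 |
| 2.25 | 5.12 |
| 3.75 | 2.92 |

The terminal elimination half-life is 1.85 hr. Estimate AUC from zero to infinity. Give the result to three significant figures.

Trapezoidal AUC_0→3.75:
  [0→1]: (11.90+8.18)/2 × 1 = 10.04
  [1→1.25]: (8.18+7.45)/2 × 0.25 = 1.95375
  [1.25→2.25]: (7.45+5.12)/2 × 1 = 6.285
  [2.25→3.75]: (5.12+2.92)/2 × 1.5 = 6.03
  Sum = 24.30875 µg/mL·hr
k_e = ln2 / t½ = 0.693147 / 1.85 = 0.3747 hr^-1
Extrapolated tail: C_last / k_e = 2.92 / 0.3747 = 7.793
AUC_0→∞ = 24.30875 + 7.793 = 32.10175 µg/mL·hr

AUC = 32.1 µg/mL·hr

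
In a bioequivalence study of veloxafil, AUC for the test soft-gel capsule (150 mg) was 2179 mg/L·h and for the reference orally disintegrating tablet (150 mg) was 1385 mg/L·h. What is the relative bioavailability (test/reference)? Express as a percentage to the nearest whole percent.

F_rel = (AUC_test/D_test) / (AUC_ref/D_ref)
      = (2179/150) / (1385/150)
      = 14.5267 / 9.23333 = 1.5733 = 157.33%

F_rel = 157%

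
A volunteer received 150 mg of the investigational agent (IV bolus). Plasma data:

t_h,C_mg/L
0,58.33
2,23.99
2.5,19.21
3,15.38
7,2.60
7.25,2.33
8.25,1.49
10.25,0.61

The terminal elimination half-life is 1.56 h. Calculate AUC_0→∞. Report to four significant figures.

Trapezoidal AUC_0→10.25:
  [0→2]: (58.33+23.99)/2 × 2 = 82.32
  [2→2.5]: (23.99+19.21)/2 × 0.5 = 10.8
  [2.5→3]: (19.21+15.38)/2 × 0.5 = 8.6475
  [3→7]: (15.38+2.60)/2 × 4 = 35.96
  [7→7.25]: (2.60+2.33)/2 × 0.25 = 0.61625
  [7.25→8.25]: (2.33+1.49)/2 × 1 = 1.91
  [8.25→10.25]: (1.49+0.61)/2 × 2 = 2.1
  Sum = 142.35375 mg/L·h
k_e = ln2 / t½ = 0.693147 / 1.56 = 0.4443 h^-1
Extrapolated tail: C_last / k_e = 0.61 / 0.4443 = 1.373
AUC_0→∞ = 142.35375 + 1.373 = 143.72675 mg/L·h

AUC = 143.7 mg/L·h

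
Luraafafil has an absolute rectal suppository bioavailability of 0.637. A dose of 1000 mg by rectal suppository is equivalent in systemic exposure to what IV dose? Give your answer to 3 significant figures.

Systemic exposure from an extravascular dose = F × D_ev, so the equivalent IV dose is F × D_ev.
D_iv = F × D_ev = 0.637 × 1000 = 637 mg

D_iv = 637 mg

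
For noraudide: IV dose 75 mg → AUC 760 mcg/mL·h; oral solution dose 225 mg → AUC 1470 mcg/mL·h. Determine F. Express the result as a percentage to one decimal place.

F = (AUC_ev / D_ev) / (AUC_iv / D_iv)
  = (1470/225) / (760/75)
  = 6.53333 / 10.1333 = 0.6447
  = 64.47%

F = 64.5%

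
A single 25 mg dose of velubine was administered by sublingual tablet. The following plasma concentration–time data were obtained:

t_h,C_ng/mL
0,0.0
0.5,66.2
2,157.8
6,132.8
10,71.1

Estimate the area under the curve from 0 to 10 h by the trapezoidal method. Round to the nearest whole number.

Trapezoidal AUC_0→10:
  [0→0.5]: (0.0+66.2)/2 × 0.5 = 16.55
  [0.5→2]: (66.2+157.8)/2 × 1.5 = 168.0
  [2→6]: (157.8+132.8)/2 × 4 = 581.2
  [6→10]: (132.8+71.1)/2 × 4 = 407.8
  Sum = 1173.55 ng/mL·h

AUC = 1174 ng/mL·h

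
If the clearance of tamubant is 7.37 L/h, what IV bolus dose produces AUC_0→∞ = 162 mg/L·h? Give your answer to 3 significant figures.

Dose = 1190 mg

Dose_iv = CL × AUC_0→∞
     = 7.37 × 162 = 1193.94 mg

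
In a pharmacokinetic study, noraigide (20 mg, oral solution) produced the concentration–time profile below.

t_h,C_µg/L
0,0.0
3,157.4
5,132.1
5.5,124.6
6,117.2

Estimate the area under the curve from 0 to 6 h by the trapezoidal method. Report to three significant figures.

AUC = 650 µg/L·h

Trapezoidal AUC_0→6:
  [0→3]: (0.0+157.4)/2 × 3 = 236.1
  [3→5]: (157.4+132.1)/2 × 2 = 289.5
  [5→5.5]: (132.1+124.6)/2 × 0.5 = 64.175
  [5.5→6]: (124.6+117.2)/2 × 0.5 = 60.45
  Sum = 650.225 µg/L·h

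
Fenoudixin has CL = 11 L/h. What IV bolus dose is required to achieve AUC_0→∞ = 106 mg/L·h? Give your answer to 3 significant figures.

Dose = 1170 mg

Dose_iv = CL × AUC_0→∞
     = 11 × 106 = 1166 mg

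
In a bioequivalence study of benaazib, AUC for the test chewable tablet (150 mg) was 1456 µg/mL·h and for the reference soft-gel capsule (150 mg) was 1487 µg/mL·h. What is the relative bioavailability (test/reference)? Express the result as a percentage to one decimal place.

F_rel = 97.9%

F_rel = (AUC_test/D_test) / (AUC_ref/D_ref)
      = (1456/150) / (1487/150)
      = 9.70667 / 9.91333 = 0.9792 = 97.92%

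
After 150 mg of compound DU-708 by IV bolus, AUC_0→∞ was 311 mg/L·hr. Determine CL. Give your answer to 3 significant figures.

CL = Dose_iv / AUC_0→∞
   = 150 / 311 = 0.482315 L/hr

CL = 0.482 L/hr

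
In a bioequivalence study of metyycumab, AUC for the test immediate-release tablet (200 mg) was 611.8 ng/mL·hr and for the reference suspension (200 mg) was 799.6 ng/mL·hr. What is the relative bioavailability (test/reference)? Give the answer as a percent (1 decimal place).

F_rel = (AUC_test/D_test) / (AUC_ref/D_ref)
      = (611.8/200) / (799.6/200)
      = 3.059 / 3.998 = 0.7651 = 76.51%

F_rel = 76.5%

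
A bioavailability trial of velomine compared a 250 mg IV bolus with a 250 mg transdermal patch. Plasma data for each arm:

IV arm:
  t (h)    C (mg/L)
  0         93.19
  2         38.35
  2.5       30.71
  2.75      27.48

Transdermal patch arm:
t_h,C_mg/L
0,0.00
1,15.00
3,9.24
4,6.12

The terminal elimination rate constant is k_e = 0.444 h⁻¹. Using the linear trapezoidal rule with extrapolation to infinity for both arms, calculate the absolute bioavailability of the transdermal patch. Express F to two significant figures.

F = 0.24

Trapezoidal AUC_0→2.75 (IV):
  [0→2]: (93.19+38.35)/2 × 2 = 131.54
  [2→2.5]: (38.35+30.71)/2 × 0.5 = 17.265
  [2.5→2.75]: (30.71+27.48)/2 × 0.25 = 7.27375
  Sum = 156.07875 mg/L·h
IV tail: 27.48/0.444 = 61.892; AUC_iv,0→∞ = 156.07875 + 61.892 = 217.97075 mg/L·h
Trapezoidal AUC_0→4 (transdermal patch):
  [0→1]: (0.00+15.00)/2 × 1 = 7.5
  [1→3]: (15.00+9.24)/2 × 2 = 24.24
  [3→4]: (9.24+6.12)/2 × 1 = 7.68
  Sum = 39.42 mg/L·h
transdermal patch tail: 6.12/0.444 = 13.784; AUC_ev,0→∞ = 39.42 + 13.784 = 53.204 mg/L·h
F = (AUC_ev/D_ev)/(AUC_iv/D_iv) = (53.204/250)/(217.97075/250) = 0.212816/0.871883 = 0.2441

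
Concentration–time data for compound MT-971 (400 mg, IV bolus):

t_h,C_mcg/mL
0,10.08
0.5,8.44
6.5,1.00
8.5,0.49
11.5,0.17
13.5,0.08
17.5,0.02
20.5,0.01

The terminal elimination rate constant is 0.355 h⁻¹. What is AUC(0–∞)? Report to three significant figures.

Trapezoidal AUC_0→20.5:
  [0→0.5]: (10.08+8.44)/2 × 0.5 = 4.63
  [0.5→6.5]: (8.44+1.00)/2 × 6 = 28.32
  [6.5→8.5]: (1.00+0.49)/2 × 2 = 1.49
  [8.5→11.5]: (0.49+0.17)/2 × 3 = 0.99
  [11.5→13.5]: (0.17+0.08)/2 × 2 = 0.25
  [13.5→17.5]: (0.08+0.02)/2 × 4 = 0.2
  [17.5→20.5]: (0.02+0.01)/2 × 3 = 0.045
  Sum = 35.925 mcg/mL·h
Extrapolated tail: C_last / k_e = 0.01 / 0.355 = 0.028
AUC_0→∞ = 35.925 + 0.028 = 35.953 mcg/mL·h

AUC = 36.0 mcg/mL·h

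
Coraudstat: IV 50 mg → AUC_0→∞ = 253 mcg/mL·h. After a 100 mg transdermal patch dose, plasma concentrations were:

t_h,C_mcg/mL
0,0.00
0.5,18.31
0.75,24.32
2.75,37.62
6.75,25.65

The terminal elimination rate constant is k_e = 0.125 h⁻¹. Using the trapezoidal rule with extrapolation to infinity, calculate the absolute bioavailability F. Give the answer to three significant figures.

Trapezoidal AUC_0→6.75 (transdermal patch):
  [0→0.5]: (0.00+18.31)/2 × 0.5 = 4.5775
  [0.5→0.75]: (18.31+24.32)/2 × 0.25 = 5.32875
  [0.75→2.75]: (24.32+37.62)/2 × 2 = 61.94
  [2.75→6.75]: (37.62+25.65)/2 × 4 = 126.54
  Sum = 198.38625 mcg/mL·h
Tail: C_last/k_e = 25.65/0.125 = 205.200
AUC_0→∞ (transdermal patch) = 198.38625 + 205.200 = 403.58625 mcg/mL·h
F = (AUC_ev/D_ev)/(AUC_iv/D_iv) = (403.58625/100)/(253/50) = 4.0358625/5.06 = 0.7976

F = 0.798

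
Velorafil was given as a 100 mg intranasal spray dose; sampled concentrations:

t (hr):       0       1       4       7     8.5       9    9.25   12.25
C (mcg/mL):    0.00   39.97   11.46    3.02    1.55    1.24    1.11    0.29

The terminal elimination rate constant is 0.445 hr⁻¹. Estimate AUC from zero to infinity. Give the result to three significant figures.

AUC = 126 mcg/mL·hr

Trapezoidal AUC_0→12.25:
  [0→1]: (0.00+39.97)/2 × 1 = 19.985
  [1→4]: (39.97+11.46)/2 × 3 = 77.145
  [4→7]: (11.46+3.02)/2 × 3 = 21.72
  [7→8.5]: (3.02+1.55)/2 × 1.5 = 3.4275
  [8.5→9]: (1.55+1.24)/2 × 0.5 = 0.6975
  [9→9.25]: (1.24+1.11)/2 × 0.25 = 0.29375
  [9.25→12.25]: (1.11+0.29)/2 × 3 = 2.1
  Sum = 125.36875 mcg/mL·hr
Extrapolated tail: C_last / k_e = 0.29 / 0.445 = 0.652
AUC_0→∞ = 125.36875 + 0.652 = 126.02075 mcg/mL·hr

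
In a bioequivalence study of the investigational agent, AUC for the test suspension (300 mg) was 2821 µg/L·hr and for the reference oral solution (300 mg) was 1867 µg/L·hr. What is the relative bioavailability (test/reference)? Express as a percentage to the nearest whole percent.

F_rel = (AUC_test/D_test) / (AUC_ref/D_ref)
      = (2821/300) / (1867/300)
      = 9.40333 / 6.22333 = 1.5110 = 151.10%

F_rel = 151%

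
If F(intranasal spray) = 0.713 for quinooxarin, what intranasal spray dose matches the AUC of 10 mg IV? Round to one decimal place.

For equal systemic exposure: F × D_ev = D_iv
D_ev = D_iv / F = 10 / 0.713 = 14.0252 mg

D_intranasal = 14.0 mg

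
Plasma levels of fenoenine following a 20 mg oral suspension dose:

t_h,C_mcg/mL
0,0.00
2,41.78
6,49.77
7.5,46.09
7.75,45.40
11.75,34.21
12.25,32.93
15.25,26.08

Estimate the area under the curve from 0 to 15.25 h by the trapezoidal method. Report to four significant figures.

Trapezoidal AUC_0→15.25:
  [0→2]: (0.00+41.78)/2 × 2 = 41.78
  [2→6]: (41.78+49.77)/2 × 4 = 183.1
  [6→7.5]: (49.77+46.09)/2 × 1.5 = 71.895
  [7.5→7.75]: (46.09+45.40)/2 × 0.25 = 11.43625
  [7.75→11.75]: (45.40+34.21)/2 × 4 = 159.22
  [11.75→12.25]: (34.21+32.93)/2 × 0.5 = 16.785
  [12.25→15.25]: (32.93+26.08)/2 × 3 = 88.515
  Sum = 572.73125 mcg/mL·h

AUC = 572.7 mcg/mL·h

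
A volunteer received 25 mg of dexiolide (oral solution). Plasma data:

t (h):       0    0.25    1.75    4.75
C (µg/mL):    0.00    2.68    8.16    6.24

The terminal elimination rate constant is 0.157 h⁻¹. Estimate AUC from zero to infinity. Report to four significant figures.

Trapezoidal AUC_0→4.75:
  [0→0.25]: (0.00+2.68)/2 × 0.25 = 0.335
  [0.25→1.75]: (2.68+8.16)/2 × 1.5 = 8.13
  [1.75→4.75]: (8.16+6.24)/2 × 3 = 21.6
  Sum = 30.065 µg/mL·h
Extrapolated tail: C_last / k_e = 6.24 / 0.157 = 39.745
AUC_0→∞ = 30.065 + 39.745 = 69.81 µg/mL·h

AUC = 69.81 µg/mL·h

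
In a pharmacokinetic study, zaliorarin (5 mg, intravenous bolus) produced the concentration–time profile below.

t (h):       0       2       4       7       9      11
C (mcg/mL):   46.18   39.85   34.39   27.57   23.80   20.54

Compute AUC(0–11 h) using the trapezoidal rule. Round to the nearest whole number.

Trapezoidal AUC_0→11:
  [0→2]: (46.18+39.85)/2 × 2 = 86.03
  [2→4]: (39.85+34.39)/2 × 2 = 74.24
  [4→7]: (34.39+27.57)/2 × 3 = 92.94
  [7→9]: (27.57+23.80)/2 × 2 = 51.37
  [9→11]: (23.80+20.54)/2 × 2 = 44.34
  Sum = 348.92 mcg/mL·h

AUC = 349 mcg/mL·h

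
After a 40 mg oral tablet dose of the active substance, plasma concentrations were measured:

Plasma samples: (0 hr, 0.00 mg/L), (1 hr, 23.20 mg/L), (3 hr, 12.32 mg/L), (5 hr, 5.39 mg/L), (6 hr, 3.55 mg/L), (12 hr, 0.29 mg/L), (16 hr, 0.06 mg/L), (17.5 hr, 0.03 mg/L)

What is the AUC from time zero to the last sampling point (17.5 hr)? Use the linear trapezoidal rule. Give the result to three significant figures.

Trapezoidal AUC_0→17.5:
  [0→1]: (0.00+23.20)/2 × 1 = 11.6
  [1→3]: (23.20+12.32)/2 × 2 = 35.52
  [3→5]: (12.32+5.39)/2 × 2 = 17.71
  [5→6]: (5.39+3.55)/2 × 1 = 4.47
  [6→12]: (3.55+0.29)/2 × 6 = 11.52
  [12→16]: (0.29+0.06)/2 × 4 = 0.7
  [16→17.5]: (0.06+0.03)/2 × 1.5 = 0.0675
  Sum = 81.5875 mg/L·hr

AUC = 81.6 mg/L·hr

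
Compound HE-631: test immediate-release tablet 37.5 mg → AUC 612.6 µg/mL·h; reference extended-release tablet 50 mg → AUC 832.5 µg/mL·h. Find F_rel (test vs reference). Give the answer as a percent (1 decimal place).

F_rel = (AUC_test/D_test) / (AUC_ref/D_ref)
      = (612.6/37.5) / (832.5/50)
      = 16.336 / 16.65 = 0.9811 = 98.11%

F_rel = 98.1%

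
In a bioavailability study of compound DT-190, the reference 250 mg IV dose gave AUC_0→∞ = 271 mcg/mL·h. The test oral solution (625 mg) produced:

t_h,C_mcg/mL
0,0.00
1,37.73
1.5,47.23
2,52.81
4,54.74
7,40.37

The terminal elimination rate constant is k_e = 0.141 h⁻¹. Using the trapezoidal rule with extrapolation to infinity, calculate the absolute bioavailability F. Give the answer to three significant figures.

F = 0.888

Trapezoidal AUC_0→7 (oral solution):
  [0→1]: (0.00+37.73)/2 × 1 = 18.865
  [1→1.5]: (37.73+47.23)/2 × 0.5 = 21.24
  [1.5→2]: (47.23+52.81)/2 × 0.5 = 25.01
  [2→4]: (52.81+54.74)/2 × 2 = 107.55
  [4→7]: (54.74+40.37)/2 × 3 = 142.665
  Sum = 315.33 mcg/mL·h
Tail: C_last/k_e = 40.37/0.141 = 286.312
AUC_0→∞ (oral solution) = 315.33 + 286.312 = 601.642 mcg/mL·h
F = (AUC_ev/D_ev)/(AUC_iv/D_iv) = (601.642/625)/(271/250) = 0.9626272/1.084 = 0.8880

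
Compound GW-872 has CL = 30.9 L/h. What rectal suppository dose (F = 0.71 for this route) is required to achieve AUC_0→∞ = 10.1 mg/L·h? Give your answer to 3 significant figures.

Dose = 440 mg

Dose = CL × AUC_0→∞ / F
     = 30.9 × 10.1 / 0.71 = 439.563 mg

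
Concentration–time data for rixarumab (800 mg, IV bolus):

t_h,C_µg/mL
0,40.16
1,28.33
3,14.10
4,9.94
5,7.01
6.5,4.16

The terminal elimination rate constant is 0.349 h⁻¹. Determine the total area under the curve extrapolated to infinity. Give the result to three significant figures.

AUC = 117 µg/mL·h

Trapezoidal AUC_0→6.5:
  [0→1]: (40.16+28.33)/2 × 1 = 34.245
  [1→3]: (28.33+14.10)/2 × 2 = 42.43
  [3→4]: (14.10+9.94)/2 × 1 = 12.02
  [4→5]: (9.94+7.01)/2 × 1 = 8.475
  [5→6.5]: (7.01+4.16)/2 × 1.5 = 8.3775
  Sum = 105.5475 µg/mL·h
Extrapolated tail: C_last / k_e = 4.16 / 0.349 = 11.920
AUC_0→∞ = 105.5475 + 11.920 = 117.4675 µg/mL·h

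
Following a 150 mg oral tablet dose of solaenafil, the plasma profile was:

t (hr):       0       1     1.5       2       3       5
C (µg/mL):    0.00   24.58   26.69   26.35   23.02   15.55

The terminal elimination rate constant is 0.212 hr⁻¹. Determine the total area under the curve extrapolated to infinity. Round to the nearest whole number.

Trapezoidal AUC_0→5:
  [0→1]: (0.00+24.58)/2 × 1 = 12.29
  [1→1.5]: (24.58+26.69)/2 × 0.5 = 12.8175
  [1.5→2]: (26.69+26.35)/2 × 0.5 = 13.26
  [2→3]: (26.35+23.02)/2 × 1 = 24.685
  [3→5]: (23.02+15.55)/2 × 2 = 38.57
  Sum = 101.6225 µg/mL·hr
Extrapolated tail: C_last / k_e = 15.55 / 0.212 = 73.349
AUC_0→∞ = 101.6225 + 73.349 = 174.9715 µg/mL·hr

AUC = 175 µg/mL·hr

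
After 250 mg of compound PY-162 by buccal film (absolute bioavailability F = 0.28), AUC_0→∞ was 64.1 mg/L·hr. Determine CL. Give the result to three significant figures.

CL = F × Dose / AUC_0→∞
   = 0.28 × 250 / 64.1 = 1.09204 L/hr

CL = 1.09 L/hr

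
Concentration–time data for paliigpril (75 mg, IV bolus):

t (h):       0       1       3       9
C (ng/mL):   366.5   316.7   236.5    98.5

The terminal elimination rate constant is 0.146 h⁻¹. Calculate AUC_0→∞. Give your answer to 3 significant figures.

AUC = 2570 ng/mL·h

Trapezoidal AUC_0→9:
  [0→1]: (366.5+316.7)/2 × 1 = 341.6
  [1→3]: (316.7+236.5)/2 × 2 = 553.2
  [3→9]: (236.5+98.5)/2 × 6 = 1005.0
  Sum = 1899.8 ng/mL·h
Extrapolated tail: C_last / k_e = 98.5 / 0.146 = 674.658
AUC_0→∞ = 1899.8 + 674.658 = 2574.458 ng/mL·h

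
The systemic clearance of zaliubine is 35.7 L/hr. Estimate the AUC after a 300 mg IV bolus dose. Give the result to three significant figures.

AUC_0→∞ = Dose_iv / CL
        = 300 / 35.7 = 8.40336 mg/L·hr

AUC = 8.40 mg/L·hr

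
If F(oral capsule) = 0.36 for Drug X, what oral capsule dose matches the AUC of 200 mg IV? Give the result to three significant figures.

For equal systemic exposure: F × D_ev = D_iv
D_ev = D_iv / F = 200 / 0.36 = 555.556 mg

D_oral = 556 mg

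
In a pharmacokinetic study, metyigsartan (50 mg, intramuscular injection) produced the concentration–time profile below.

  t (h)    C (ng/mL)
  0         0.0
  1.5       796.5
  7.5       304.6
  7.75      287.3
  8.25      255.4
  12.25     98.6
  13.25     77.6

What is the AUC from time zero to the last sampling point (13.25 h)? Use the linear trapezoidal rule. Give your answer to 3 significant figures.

AUC = 4910 ng/mL·h

Trapezoidal AUC_0→13.25:
  [0→1.5]: (0.0+796.5)/2 × 1.5 = 597.375
  [1.5→7.5]: (796.5+304.6)/2 × 6 = 3303.3
  [7.5→7.75]: (304.6+287.3)/2 × 0.25 = 73.9875
  [7.75→8.25]: (287.3+255.4)/2 × 0.5 = 135.675
  [8.25→12.25]: (255.4+98.6)/2 × 4 = 708.0
  [12.25→13.25]: (98.6+77.6)/2 × 1 = 88.1
  Sum = 4906.4375 ng/mL·h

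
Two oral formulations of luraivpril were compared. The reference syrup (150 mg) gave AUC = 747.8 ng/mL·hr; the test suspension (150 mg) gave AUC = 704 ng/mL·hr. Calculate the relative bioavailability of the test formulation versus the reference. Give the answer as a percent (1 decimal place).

F_rel = 94.1%

F_rel = (AUC_test/D_test) / (AUC_ref/D_ref)
      = (704/150) / (747.8/150)
      = 4.69333 / 4.98533 = 0.9414 = 94.14%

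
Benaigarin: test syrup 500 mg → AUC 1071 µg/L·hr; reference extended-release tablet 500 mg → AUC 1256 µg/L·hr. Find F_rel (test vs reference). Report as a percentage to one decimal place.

F_rel = (AUC_test/D_test) / (AUC_ref/D_ref)
      = (1071/500) / (1256/500)
      = 2.142 / 2.512 = 0.8527 = 85.27%

F_rel = 85.3%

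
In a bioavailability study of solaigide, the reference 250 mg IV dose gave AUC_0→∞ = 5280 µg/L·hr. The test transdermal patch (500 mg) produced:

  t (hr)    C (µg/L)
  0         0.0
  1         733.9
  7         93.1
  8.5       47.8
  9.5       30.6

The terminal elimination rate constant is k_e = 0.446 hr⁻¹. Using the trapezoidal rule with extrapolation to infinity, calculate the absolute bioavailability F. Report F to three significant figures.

F = 0.290

Trapezoidal AUC_0→9.5 (transdermal patch):
  [0→1]: (0.0+733.9)/2 × 1 = 366.95
  [1→7]: (733.9+93.1)/2 × 6 = 2481.0
  [7→8.5]: (93.1+47.8)/2 × 1.5 = 105.675
  [8.5→9.5]: (47.8+30.6)/2 × 1 = 39.2
  Sum = 2992.825 µg/L·hr
Tail: C_last/k_e = 30.6/0.446 = 68.610
AUC_0→∞ (transdermal patch) = 2992.825 + 68.610 = 3061.435 µg/L·hr
F = (AUC_ev/D_ev)/(AUC_iv/D_iv) = (3061.435/500)/(5280/250) = 6.12287/21.12 = 0.2899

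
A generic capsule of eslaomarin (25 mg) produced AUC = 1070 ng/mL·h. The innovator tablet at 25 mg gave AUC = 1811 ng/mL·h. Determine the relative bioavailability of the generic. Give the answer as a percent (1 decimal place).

F_rel = (AUC_test/D_test) / (AUC_ref/D_ref)
      = (1070/25) / (1811/25)
      = 42.8 / 72.44 = 0.5908 = 59.08%

F_rel = 59.1%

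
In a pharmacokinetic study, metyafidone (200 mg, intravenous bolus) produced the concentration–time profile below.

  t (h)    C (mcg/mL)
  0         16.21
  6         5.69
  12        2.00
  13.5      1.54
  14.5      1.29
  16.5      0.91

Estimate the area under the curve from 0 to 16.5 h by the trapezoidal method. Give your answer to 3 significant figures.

Trapezoidal AUC_0→16.5:
  [0→6]: (16.21+5.69)/2 × 6 = 65.7
  [6→12]: (5.69+2.00)/2 × 6 = 23.07
  [12→13.5]: (2.00+1.54)/2 × 1.5 = 2.655
  [13.5→14.5]: (1.54+1.29)/2 × 1 = 1.415
  [14.5→16.5]: (1.29+0.91)/2 × 2 = 2.2
  Sum = 95.04 mcg/mL·h

AUC = 95.0 mcg/mL·h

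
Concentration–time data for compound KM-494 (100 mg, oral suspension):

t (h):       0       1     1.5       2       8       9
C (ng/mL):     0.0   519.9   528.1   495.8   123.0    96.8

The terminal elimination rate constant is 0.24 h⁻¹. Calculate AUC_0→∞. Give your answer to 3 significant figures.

AUC = 3150 ng/mL·h

Trapezoidal AUC_0→9:
  [0→1]: (0.0+519.9)/2 × 1 = 259.95
  [1→1.5]: (519.9+528.1)/2 × 0.5 = 262.0
  [1.5→2]: (528.1+495.8)/2 × 0.5 = 255.975
  [2→8]: (495.8+123.0)/2 × 6 = 1856.4
  [8→9]: (123.0+96.8)/2 × 1 = 109.9
  Sum = 2744.225 ng/mL·h
Extrapolated tail: C_last / k_e = 96.8 / 0.24 = 403.333
AUC_0→∞ = 2744.225 + 403.333 = 3147.558 ng/mL·h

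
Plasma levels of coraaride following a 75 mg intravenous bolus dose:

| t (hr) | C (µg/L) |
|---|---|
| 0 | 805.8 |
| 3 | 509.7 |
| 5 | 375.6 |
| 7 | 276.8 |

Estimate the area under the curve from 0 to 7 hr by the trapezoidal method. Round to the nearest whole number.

Trapezoidal AUC_0→7:
  [0→3]: (805.8+509.7)/2 × 3 = 1973.25
  [3→5]: (509.7+375.6)/2 × 2 = 885.3
  [5→7]: (375.6+276.8)/2 × 2 = 652.4
  Sum = 3510.95 µg/L·hr

AUC = 3511 µg/L·hr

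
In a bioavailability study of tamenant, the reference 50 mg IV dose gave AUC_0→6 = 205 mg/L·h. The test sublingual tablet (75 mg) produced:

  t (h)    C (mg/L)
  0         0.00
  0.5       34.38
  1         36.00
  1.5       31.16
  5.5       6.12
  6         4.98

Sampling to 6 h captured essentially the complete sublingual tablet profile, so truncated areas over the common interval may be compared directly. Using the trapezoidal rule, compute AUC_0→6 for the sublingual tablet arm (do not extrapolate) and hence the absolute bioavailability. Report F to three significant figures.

F = 0.391

Trapezoidal AUC_0→6 (sublingual tablet):
  [0→0.5]: (0.00+34.38)/2 × 0.5 = 8.595
  [0.5→1]: (34.38+36.00)/2 × 0.5 = 17.595
  [1→1.5]: (36.00+31.16)/2 × 0.5 = 16.79
  [1.5→5.5]: (31.16+6.12)/2 × 4 = 74.56
  [5.5→6]: (6.12+4.98)/2 × 0.5 = 2.775
  Sum = 120.315 mg/L·h
F = (AUC_ev/D_ev)/(AUC_iv/D_iv) = (120.315/75)/(205/50) = 1.6042/4.1 = 0.3913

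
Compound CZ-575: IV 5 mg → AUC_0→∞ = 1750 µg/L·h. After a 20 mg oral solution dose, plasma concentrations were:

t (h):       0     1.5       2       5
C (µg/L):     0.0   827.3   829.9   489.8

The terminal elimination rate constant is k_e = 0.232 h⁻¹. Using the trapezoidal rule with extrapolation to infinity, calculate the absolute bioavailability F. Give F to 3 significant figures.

Trapezoidal AUC_0→5 (oral solution):
  [0→1.5]: (0.0+827.3)/2 × 1.5 = 620.475
  [1.5→2]: (827.3+829.9)/2 × 0.5 = 414.3
  [2→5]: (829.9+489.8)/2 × 3 = 1979.55
  Sum = 3014.325 µg/L·h
Tail: C_last/k_e = 489.8/0.232 = 2111.207
AUC_0→∞ (oral solution) = 3014.325 + 2111.207 = 5125.532 µg/L·h
F = (AUC_ev/D_ev)/(AUC_iv/D_iv) = (5125.532/20)/(1750/5) = 256.2766/350 = 0.7322

F = 0.732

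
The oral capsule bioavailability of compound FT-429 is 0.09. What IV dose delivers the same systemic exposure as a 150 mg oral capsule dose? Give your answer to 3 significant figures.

Systemic exposure from an extravascular dose = F × D_ev, so the equivalent IV dose is F × D_ev.
D_iv = F × D_ev = 0.09 × 150 = 13.5 mg

D_iv = 13.5 mg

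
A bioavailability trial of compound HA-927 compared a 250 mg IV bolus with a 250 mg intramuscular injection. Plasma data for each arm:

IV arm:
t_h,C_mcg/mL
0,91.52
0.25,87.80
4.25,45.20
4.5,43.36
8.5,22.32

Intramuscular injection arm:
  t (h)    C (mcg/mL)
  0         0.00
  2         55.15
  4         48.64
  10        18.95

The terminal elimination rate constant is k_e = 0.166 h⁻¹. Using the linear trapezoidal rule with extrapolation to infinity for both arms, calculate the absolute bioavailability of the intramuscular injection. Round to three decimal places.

Trapezoidal AUC_0→8.5 (IV):
  [0→0.25]: (91.52+87.80)/2 × 0.25 = 22.415
  [0.25→4.25]: (87.80+45.20)/2 × 4 = 266.0
  [4.25→4.5]: (45.20+43.36)/2 × 0.25 = 11.07
  [4.5→8.5]: (43.36+22.32)/2 × 4 = 131.36
  Sum = 430.845 mcg/mL·h
IV tail: 22.32/0.166 = 134.458; AUC_iv,0→∞ = 430.845 + 134.458 = 565.303 mcg/mL·h
Trapezoidal AUC_0→10 (intramuscular injection):
  [0→2]: (0.00+55.15)/2 × 2 = 55.15
  [2→4]: (55.15+48.64)/2 × 2 = 103.79
  [4→10]: (48.64+18.95)/2 × 6 = 202.77
  Sum = 361.71 mcg/mL·h
intramuscular injection tail: 18.95/0.166 = 114.157; AUC_ev,0→∞ = 361.71 + 114.157 = 475.867 mcg/mL·h
F = (AUC_ev/D_ev)/(AUC_iv/D_iv) = (475.867/250)/(565.303/250) = 1.903468/2.261212 = 0.8418

F = 0.842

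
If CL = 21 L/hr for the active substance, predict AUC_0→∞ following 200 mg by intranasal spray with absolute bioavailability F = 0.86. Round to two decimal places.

AUC_0→∞ = F × Dose / CL
        = 0.86 × 200 / 21 = 8.19048 mg/L·hr

AUC = 8.19 mg/L·hr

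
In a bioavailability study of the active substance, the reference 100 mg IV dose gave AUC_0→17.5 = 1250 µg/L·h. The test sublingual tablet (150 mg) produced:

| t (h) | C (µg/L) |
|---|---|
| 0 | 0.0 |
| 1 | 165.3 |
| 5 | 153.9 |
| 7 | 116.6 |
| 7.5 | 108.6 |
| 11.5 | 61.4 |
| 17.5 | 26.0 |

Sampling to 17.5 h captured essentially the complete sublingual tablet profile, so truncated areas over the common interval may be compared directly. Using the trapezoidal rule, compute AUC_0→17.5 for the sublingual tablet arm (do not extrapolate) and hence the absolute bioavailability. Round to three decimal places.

F = 0.880

Trapezoidal AUC_0→17.5 (sublingual tablet):
  [0→1]: (0.0+165.3)/2 × 1 = 82.65
  [1→5]: (165.3+153.9)/2 × 4 = 638.4
  [5→7]: (153.9+116.6)/2 × 2 = 270.5
  [7→7.5]: (116.6+108.6)/2 × 0.5 = 56.3
  [7.5→11.5]: (108.6+61.4)/2 × 4 = 340.0
  [11.5→17.5]: (61.4+26.0)/2 × 6 = 262.2
  Sum = 1650.05 µg/L·h
F = (AUC_ev/D_ev)/(AUC_iv/D_iv) = (1650.05/150)/(1250/100) = 11.0003/12.5 = 0.8800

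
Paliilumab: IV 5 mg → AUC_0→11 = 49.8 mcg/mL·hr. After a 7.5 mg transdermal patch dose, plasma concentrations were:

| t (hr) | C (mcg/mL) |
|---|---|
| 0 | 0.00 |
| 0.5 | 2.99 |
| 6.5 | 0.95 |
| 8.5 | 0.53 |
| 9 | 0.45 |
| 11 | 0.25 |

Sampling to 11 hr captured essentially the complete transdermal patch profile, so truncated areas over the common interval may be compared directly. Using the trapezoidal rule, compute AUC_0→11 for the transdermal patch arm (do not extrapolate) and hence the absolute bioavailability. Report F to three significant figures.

Trapezoidal AUC_0→11 (transdermal patch):
  [0→0.5]: (0.00+2.99)/2 × 0.5 = 0.7475
  [0.5→6.5]: (2.99+0.95)/2 × 6 = 11.82
  [6.5→8.5]: (0.95+0.53)/2 × 2 = 1.48
  [8.5→9]: (0.53+0.45)/2 × 0.5 = 0.245
  [9→11]: (0.45+0.25)/2 × 2 = 0.7
  Sum = 14.9925 mcg/mL·hr
F = (AUC_ev/D_ev)/(AUC_iv/D_iv) = (14.9925/7.5)/(49.8/5) = 1.999/9.96 = 0.2007

F = 0.201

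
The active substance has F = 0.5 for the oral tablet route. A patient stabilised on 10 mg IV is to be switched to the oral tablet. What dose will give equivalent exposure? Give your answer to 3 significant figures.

For equal systemic exposure: F × D_ev = D_iv
D_ev = D_iv / F = 10 / 0.5 = 20 mg

D_oral = 20.0 mg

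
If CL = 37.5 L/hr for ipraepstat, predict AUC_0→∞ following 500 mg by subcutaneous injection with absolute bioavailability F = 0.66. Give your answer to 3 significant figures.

AUC_0→∞ = F × Dose / CL
        = 0.66 × 500 / 37.5 = 8.8 mg/L·hr

AUC = 8.80 mg/L·hr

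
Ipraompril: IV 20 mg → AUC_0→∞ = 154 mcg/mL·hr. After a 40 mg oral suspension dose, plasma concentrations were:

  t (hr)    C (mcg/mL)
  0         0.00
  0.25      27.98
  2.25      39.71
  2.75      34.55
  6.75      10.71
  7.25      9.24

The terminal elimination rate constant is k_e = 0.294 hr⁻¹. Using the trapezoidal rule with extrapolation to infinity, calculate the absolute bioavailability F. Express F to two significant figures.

F = 0.70

Trapezoidal AUC_0→7.25 (oral suspension):
  [0→0.25]: (0.00+27.98)/2 × 0.25 = 3.4975
  [0.25→2.25]: (27.98+39.71)/2 × 2 = 67.69
  [2.25→2.75]: (39.71+34.55)/2 × 0.5 = 18.565
  [2.75→6.75]: (34.55+10.71)/2 × 4 = 90.52
  [6.75→7.25]: (10.71+9.24)/2 × 0.5 = 4.9875
  Sum = 185.26 mcg/mL·hr
Tail: C_last/k_e = 9.24/0.294 = 31.429
AUC_0→∞ (oral suspension) = 185.26 + 31.429 = 216.689 mcg/mL·hr
F = (AUC_ev/D_ev)/(AUC_iv/D_iv) = (216.689/40)/(154/20) = 5.417225/7.7 = 0.7035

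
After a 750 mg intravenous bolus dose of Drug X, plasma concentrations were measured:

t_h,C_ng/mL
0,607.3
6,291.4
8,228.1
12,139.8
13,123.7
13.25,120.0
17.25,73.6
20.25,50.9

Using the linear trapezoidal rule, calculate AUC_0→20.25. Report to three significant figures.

Trapezoidal AUC_0→20.25:
  [0→6]: (607.3+291.4)/2 × 6 = 2696.1
  [6→8]: (291.4+228.1)/2 × 2 = 519.5
  [8→12]: (228.1+139.8)/2 × 4 = 735.8
  [12→13]: (139.8+123.7)/2 × 1 = 131.75
  [13→13.25]: (123.7+120.0)/2 × 0.25 = 30.4625
  [13.25→17.25]: (120.0+73.6)/2 × 4 = 387.2
  [17.25→20.25]: (73.6+50.9)/2 × 3 = 186.75
  Sum = 4687.5625 ng/mL·h

AUC = 4690 ng/mL·h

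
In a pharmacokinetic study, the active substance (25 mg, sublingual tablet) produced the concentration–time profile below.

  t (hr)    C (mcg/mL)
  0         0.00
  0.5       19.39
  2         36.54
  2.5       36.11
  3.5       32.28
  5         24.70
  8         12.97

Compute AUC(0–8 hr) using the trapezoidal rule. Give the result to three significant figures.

AUC = 198 mcg/mL·hr

Trapezoidal AUC_0→8:
  [0→0.5]: (0.00+19.39)/2 × 0.5 = 4.8475
  [0.5→2]: (19.39+36.54)/2 × 1.5 = 41.9475
  [2→2.5]: (36.54+36.11)/2 × 0.5 = 18.1625
  [2.5→3.5]: (36.11+32.28)/2 × 1 = 34.195
  [3.5→5]: (32.28+24.70)/2 × 1.5 = 42.735
  [5→8]: (24.70+12.97)/2 × 3 = 56.505
  Sum = 198.3925 mcg/mL·hr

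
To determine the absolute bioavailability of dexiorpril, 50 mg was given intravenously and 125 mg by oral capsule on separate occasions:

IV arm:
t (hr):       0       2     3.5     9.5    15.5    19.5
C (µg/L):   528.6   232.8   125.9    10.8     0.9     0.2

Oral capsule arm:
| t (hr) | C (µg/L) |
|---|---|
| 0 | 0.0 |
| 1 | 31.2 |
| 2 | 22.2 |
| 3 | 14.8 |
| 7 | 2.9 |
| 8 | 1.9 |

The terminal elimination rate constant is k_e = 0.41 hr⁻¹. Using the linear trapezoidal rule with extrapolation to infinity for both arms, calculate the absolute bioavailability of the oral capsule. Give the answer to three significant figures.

F = 0.0279

Trapezoidal AUC_0→19.5 (IV):
  [0→2]: (528.6+232.8)/2 × 2 = 761.4
  [2→3.5]: (232.8+125.9)/2 × 1.5 = 269.025
  [3.5→9.5]: (125.9+10.8)/2 × 6 = 410.1
  [9.5→15.5]: (10.8+0.9)/2 × 6 = 35.1
  [15.5→19.5]: (0.9+0.2)/2 × 4 = 2.2
  Sum = 1477.825 µg/L·hr
IV tail: 0.2/0.41 = 0.488; AUC_iv,0→∞ = 1477.825 + 0.488 = 1478.313 µg/L·hr
Trapezoidal AUC_0→8 (oral capsule):
  [0→1]: (0.0+31.2)/2 × 1 = 15.6
  [1→2]: (31.2+22.2)/2 × 1 = 26.7
  [2→3]: (22.2+14.8)/2 × 1 = 18.5
  [3→7]: (14.8+2.9)/2 × 4 = 35.4
  [7→8]: (2.9+1.9)/2 × 1 = 2.4
  Sum = 98.6 µg/L·hr
oral capsule tail: 1.9/0.41 = 4.634; AUC_ev,0→∞ = 98.6 + 4.634 = 103.234 µg/L·hr
F = (AUC_ev/D_ev)/(AUC_iv/D_iv) = (103.234/125)/(1478.313/50) = 0.825872/29.56626 = 0.0279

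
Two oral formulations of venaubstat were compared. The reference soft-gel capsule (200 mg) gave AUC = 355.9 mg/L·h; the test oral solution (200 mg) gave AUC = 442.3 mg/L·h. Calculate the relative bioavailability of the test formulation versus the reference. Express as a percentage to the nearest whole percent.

F_rel = (AUC_test/D_test) / (AUC_ref/D_ref)
      = (442.3/200) / (355.9/200)
      = 2.2115 / 1.7795 = 1.2428 = 124.28%

F_rel = 124%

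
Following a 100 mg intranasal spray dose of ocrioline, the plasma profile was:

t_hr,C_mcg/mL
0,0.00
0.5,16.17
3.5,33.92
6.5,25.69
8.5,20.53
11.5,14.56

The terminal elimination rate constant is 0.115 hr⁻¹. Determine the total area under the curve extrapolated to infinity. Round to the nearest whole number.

AUC = 394 mcg/mL·hr

Trapezoidal AUC_0→11.5:
  [0→0.5]: (0.00+16.17)/2 × 0.5 = 4.0425
  [0.5→3.5]: (16.17+33.92)/2 × 3 = 75.135
  [3.5→6.5]: (33.92+25.69)/2 × 3 = 89.415
  [6.5→8.5]: (25.69+20.53)/2 × 2 = 46.22
  [8.5→11.5]: (20.53+14.56)/2 × 3 = 52.635
  Sum = 267.4475 mcg/mL·hr
Extrapolated tail: C_last / k_e = 14.56 / 0.115 = 126.609
AUC_0→∞ = 267.4475 + 126.609 = 394.0565 mcg/mL·hr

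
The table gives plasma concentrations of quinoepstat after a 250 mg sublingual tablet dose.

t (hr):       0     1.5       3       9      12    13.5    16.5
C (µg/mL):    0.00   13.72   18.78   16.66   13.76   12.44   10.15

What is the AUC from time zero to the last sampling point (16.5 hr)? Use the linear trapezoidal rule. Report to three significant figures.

AUC = 240 µg/mL·hr

Trapezoidal AUC_0→16.5:
  [0→1.5]: (0.00+13.72)/2 × 1.5 = 10.29
  [1.5→3]: (13.72+18.78)/2 × 1.5 = 24.375
  [3→9]: (18.78+16.66)/2 × 6 = 106.32
  [9→12]: (16.66+13.76)/2 × 3 = 45.63
  [12→13.5]: (13.76+12.44)/2 × 1.5 = 19.65
  [13.5→16.5]: (12.44+10.15)/2 × 3 = 33.885
  Sum = 240.15 µg/mL·hr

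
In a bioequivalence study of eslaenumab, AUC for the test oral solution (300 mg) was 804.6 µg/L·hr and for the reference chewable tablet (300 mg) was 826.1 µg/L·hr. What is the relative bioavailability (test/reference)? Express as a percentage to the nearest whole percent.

F_rel = 97%

F_rel = (AUC_test/D_test) / (AUC_ref/D_ref)
      = (804.6/300) / (826.1/300)
      = 2.682 / 2.75367 = 0.9740 = 97.40%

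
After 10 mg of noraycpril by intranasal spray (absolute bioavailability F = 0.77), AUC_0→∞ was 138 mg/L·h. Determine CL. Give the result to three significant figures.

CL = 0.0558 L/h

CL = F × Dose / AUC_0→∞
   = 0.77 × 10 / 138 = 0.0557971 L/h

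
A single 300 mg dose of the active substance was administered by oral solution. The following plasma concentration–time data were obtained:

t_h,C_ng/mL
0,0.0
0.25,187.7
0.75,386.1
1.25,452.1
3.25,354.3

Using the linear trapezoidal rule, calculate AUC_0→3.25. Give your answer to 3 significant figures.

Trapezoidal AUC_0→3.25:
  [0→0.25]: (0.0+187.7)/2 × 0.25 = 23.4625
  [0.25→0.75]: (187.7+386.1)/2 × 0.5 = 143.45
  [0.75→1.25]: (386.1+452.1)/2 × 0.5 = 209.55
  [1.25→3.25]: (452.1+354.3)/2 × 2 = 806.4
  Sum = 1182.8625 ng/mL·h

AUC = 1180 ng/mL·h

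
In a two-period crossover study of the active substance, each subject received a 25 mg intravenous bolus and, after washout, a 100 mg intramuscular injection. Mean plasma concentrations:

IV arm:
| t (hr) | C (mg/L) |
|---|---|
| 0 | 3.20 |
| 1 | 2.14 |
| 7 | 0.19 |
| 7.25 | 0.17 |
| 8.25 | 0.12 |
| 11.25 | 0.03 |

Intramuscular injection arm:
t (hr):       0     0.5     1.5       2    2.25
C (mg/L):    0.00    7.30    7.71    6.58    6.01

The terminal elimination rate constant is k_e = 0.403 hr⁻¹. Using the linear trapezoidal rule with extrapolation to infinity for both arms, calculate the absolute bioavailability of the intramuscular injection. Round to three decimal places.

F = 0.724

Trapezoidal AUC_0→11.25 (IV):
  [0→1]: (3.20+2.14)/2 × 1 = 2.67
  [1→7]: (2.14+0.19)/2 × 6 = 6.99
  [7→7.25]: (0.19+0.17)/2 × 0.25 = 0.045
  [7.25→8.25]: (0.17+0.12)/2 × 1 = 0.145
  [8.25→11.25]: (0.12+0.03)/2 × 3 = 0.225
  Sum = 10.075 mg/L·hr
IV tail: 0.03/0.403 = 0.074; AUC_iv,0→∞ = 10.075 + 0.074 = 10.149 mg/L·hr
Trapezoidal AUC_0→2.25 (intramuscular injection):
  [0→0.5]: (0.00+7.30)/2 × 0.5 = 1.825
  [0.5→1.5]: (7.30+7.71)/2 × 1 = 7.505
  [1.5→2]: (7.71+6.58)/2 × 0.5 = 3.5725
  [2→2.25]: (6.58+6.01)/2 × 0.25 = 1.57375
  Sum = 14.47625 mg/L·hr
intramuscular injection tail: 6.01/0.403 = 14.913; AUC_ev,0→∞ = 14.47625 + 14.913 = 29.38925 mg/L·hr
F = (AUC_ev/D_ev)/(AUC_iv/D_iv) = (29.38925/100)/(10.149/25) = 0.2938925/0.40596 = 0.7239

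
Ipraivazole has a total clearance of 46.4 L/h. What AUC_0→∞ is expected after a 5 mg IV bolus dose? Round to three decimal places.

AUC_0→∞ = Dose_iv / CL
        = 5 / 46.4 = 0.107759 mg/L·h

AUC = 0.108 mg/L·h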